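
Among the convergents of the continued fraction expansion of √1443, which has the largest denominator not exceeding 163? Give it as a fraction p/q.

√1443 = [37; 1, 74, …] (period length 2).
Convergents:
  p_0/q_0 = 37/1
  p_1/q_1 = 38/1
  p_2/q_2 = 2849/75
  p_3/q_3 = 2887/76
  p_4/q_4 = 216487/5699
q_3 = 76 ≤ 163 < 5699 = q_4, so the answer is 2887/76.

2887/76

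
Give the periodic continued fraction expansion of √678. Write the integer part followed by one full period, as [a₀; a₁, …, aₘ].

a₀ = ⌊√678⌋ = 26.
With m₀=0, d₀=1 and mₖ₊₁ = dₖaₖ − mₖ, dₖ₊₁ = (n − mₖ₊₁²)/dₖ, aₖ₊₁ = ⌊(a₀+mₖ₊₁)/dₖ₊₁⌋:
  k=1: m=26, d=2, a=26
  k=2: m=26, d=1, a=52
d=1 and a=2a₀=52 at k=2, so the next step gives (m, d) = (26, 2) again — its k=1 value — and the period has length 2.

[26; 26, 52]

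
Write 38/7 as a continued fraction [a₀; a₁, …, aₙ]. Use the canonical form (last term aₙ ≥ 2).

[5; 2, 3]

38 = 5*7 + 3
7 = 2*3 + 1
3 = 3*1 + 0  (stop)
So 38/7 = [5; 2, 3].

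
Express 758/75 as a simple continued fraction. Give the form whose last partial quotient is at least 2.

[10; 9, 2, 1, 2]

758 = 10*75 + 8
75 = 9*8 + 3
8 = 2*3 + 2
3 = 1*2 + 1
2 = 2*1 + 0  (stop)
So 758/75 = [10; 9, 2, 1, 2].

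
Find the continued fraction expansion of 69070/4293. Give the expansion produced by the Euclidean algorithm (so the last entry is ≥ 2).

[16; 11, 4, 5, 18]

69070 = 16·4293 + 382
4293 = 11·382 + 91
382 = 4·91 + 18
91 = 5·18 + 1
18 = 18·1 + 0  (stop)
So 69070/4293 = [16; 11, 4, 5, 18].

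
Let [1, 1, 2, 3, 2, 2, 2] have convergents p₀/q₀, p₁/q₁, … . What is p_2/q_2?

Using pₖ = aₖpₖ₋₁ + pₖ₋₂, qₖ = aₖqₖ₋₁ + qₖ₋₂ (with p₋₁=1, p₋₂=0, q₋₁=0, q₋₂=1):
  k=0: a=1, p=1, q=1
  k=1: a=1, p=2, q=1
  k=2: a=2, p=5, q=3

5/3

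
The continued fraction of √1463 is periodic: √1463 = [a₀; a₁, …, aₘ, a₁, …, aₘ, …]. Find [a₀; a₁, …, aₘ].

[38; 4, 76]

a₀ = ⌊√1463⌋ = 38.
With m₀=0, d₀=1 and mₖ₊₁ = dₖaₖ − mₖ, dₖ₊₁ = (n − mₖ₊₁²)/dₖ, aₖ₊₁ = ⌊(a₀+mₖ₊₁)/dₖ₊₁⌋:
  k=1: m=38, d=19, a=4
  k=2: m=38, d=1, a=76
d=1 and a=2a₀=76 at k=2, so the next step gives (m, d) = (38, 19) again — its k=1 value — and the period has length 2.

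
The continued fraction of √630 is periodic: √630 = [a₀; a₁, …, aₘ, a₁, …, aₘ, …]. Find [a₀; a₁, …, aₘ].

[25; 10, 50]

a₀ = ⌊√630⌋ = 25.
With m₀=0, d₀=1 and mₖ₊₁ = dₖaₖ − mₖ, dₖ₊₁ = (n − mₖ₊₁²)/dₖ, aₖ₊₁ = ⌊(a₀+mₖ₊₁)/dₖ₊₁⌋:
  k=1: m=25, d=5, a=10
  k=2: m=25, d=1, a=50
d=1 and a=2a₀=50 at k=2, so the next step gives (m, d) = (25, 5) again — its k=1 value — and the period has length 2.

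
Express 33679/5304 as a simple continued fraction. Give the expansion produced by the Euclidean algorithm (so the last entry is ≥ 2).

[6; 2, 1, 6, 9, 3, 9]

33679 = 6×5304 + 1855
5304 = 2×1855 + 1594
1855 = 1×1594 + 261
1594 = 6×261 + 28
261 = 9×28 + 9
28 = 3×9 + 1
9 = 9×1 + 0  (stop)
So 33679/5304 = [6; 2, 1, 6, 9, 3, 9].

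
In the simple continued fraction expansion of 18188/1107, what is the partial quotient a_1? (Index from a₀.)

2

18188 = 16·1107 + 476   →  a_0 = 16
1107 = 2·476 + 155   →  a_1 = 2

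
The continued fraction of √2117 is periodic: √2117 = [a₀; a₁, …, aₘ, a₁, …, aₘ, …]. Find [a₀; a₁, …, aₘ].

[46; 92]

a₀ = ⌊√2117⌋ = 46.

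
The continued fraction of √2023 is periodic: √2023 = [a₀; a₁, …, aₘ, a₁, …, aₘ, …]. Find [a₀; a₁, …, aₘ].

a₀ = ⌊√2023⌋ = 44.

[44; 1, 43, 1, 88]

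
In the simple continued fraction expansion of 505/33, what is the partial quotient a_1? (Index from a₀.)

505 = 15·33 + 10   →  a_0 = 15
33 = 3·10 + 3   →  a_1 = 3

3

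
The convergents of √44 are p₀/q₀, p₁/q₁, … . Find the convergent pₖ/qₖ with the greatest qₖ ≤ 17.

√44 = [6; 1, 1, 1, 2, 1, 1, 1, 12, …] (period length 8).
Convergents:
  p_0/q_0 = 6/1
  p_1/q_1 = 7/1
  p_2/q_2 = 13/2
  p_3/q_3 = 20/3
  p_4/q_4 = 53/8
  p_5/q_5 = 73/11
  p_6/q_6 = 126/19
q_5 = 11 ≤ 17 < 19 = q_6, so the answer is 73/11.

73/11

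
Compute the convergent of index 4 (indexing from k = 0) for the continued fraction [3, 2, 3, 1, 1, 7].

Using pₖ = aₖpₖ₋₁ + pₖ₋₂, qₖ = aₖqₖ₋₁ + qₖ₋₂ (with p₋₁=1, p₋₂=0, q₋₁=0, q₋₂=1):
  k=0: a=3, p=3, q=1
  k=1: a=2, p=7, q=2
  k=2: a=3, p=24, q=7
  k=3: a=1, p=31, q=9
  k=4: a=1, p=55, q=16

55/16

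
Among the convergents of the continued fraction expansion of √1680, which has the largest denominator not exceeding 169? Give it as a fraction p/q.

√1680 = [40; 1, 80, …] (period length 2).
Convergents:
  p_0/q_0 = 40/1
  p_1/q_1 = 41/1
  p_2/q_2 = 3320/81
  p_3/q_3 = 3361/82
  p_4/q_4 = 272200/6641
q_3 = 82 ≤ 169 < 6641 = q_4, so the answer is 3361/82.

3361/82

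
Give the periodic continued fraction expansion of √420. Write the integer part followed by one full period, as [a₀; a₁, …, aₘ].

a₀ = ⌊√420⌋ = 20.
With m₀=0, d₀=1 and mₖ₊₁ = dₖaₖ − mₖ, dₖ₊₁ = (n − mₖ₊₁²)/dₖ, aₖ₊₁ = ⌊(a₀+mₖ₊₁)/dₖ₊₁⌋:
  k=1: m=20, d=20, a=2
  k=2: m=20, d=1, a=40
d=1 and a=2a₀=40 at k=2, so the next step gives (m, d) = (20, 20) again — its k=1 value — and the period has length 2.

[20; 2, 40]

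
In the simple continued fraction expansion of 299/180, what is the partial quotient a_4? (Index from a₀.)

19

299 = 1·180 + 119   →  a_0 = 1
180 = 1·119 + 61   →  a_1 = 1
119 = 1·61 + 58   →  a_2 = 1
61 = 1·58 + 3   →  a_3 = 1
58 = 19·3 + 1   →  a_4 = 19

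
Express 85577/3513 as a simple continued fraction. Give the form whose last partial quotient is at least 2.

[24; 2, 1, 3, 2, 17, 8]

85577 = 24·3513 + 1265
3513 = 2·1265 + 983
1265 = 1·983 + 282
983 = 3·282 + 137
282 = 2·137 + 8
137 = 17·8 + 1
8 = 8·1 + 0  (stop)
So 85577/3513 = [24; 2, 1, 3, 2, 17, 8].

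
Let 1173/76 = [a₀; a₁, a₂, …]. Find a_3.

1173 = 15·76 + 33   →  a_0 = 15
76 = 2·33 + 10   →  a_1 = 2
33 = 3·10 + 3   →  a_2 = 3
10 = 3·3 + 1   →  a_3 = 3

3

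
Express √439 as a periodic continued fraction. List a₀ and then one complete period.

a₀ = ⌊√439⌋ = 20.
With m₀=0, d₀=1 and mₖ₊₁ = dₖaₖ − mₖ, dₖ₊₁ = (n − mₖ₊₁²)/dₖ, aₖ₊₁ = ⌊(a₀+mₖ₊₁)/dₖ₊₁⌋:
  k=1: m=20, d=39, a=1
  k=2: m=19, d=2, a=19
  k=3: m=19, d=39, a=1
  k=4: m=20, d=1, a=40
d=1 and a=2a₀=40 at k=4, so the next step gives (m, d) = (20, 39) again — its k=1 value — and the period has length 4.

[20; 1, 19, 1, 40]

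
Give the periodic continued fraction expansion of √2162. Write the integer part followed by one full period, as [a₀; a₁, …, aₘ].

[46; 2, 92]

a₀ = ⌊√2162⌋ = 46.
With m₀=0, d₀=1 and mₖ₊₁ = dₖaₖ − mₖ, dₖ₊₁ = (n − mₖ₊₁²)/dₖ, aₖ₊₁ = ⌊(a₀+mₖ₊₁)/dₖ₊₁⌋:
  k=1: m=46, d=46, a=2
  k=2: m=46, d=1, a=92
d=1 and a=2a₀=92 at k=2, so the next step gives (m, d) = (46, 46) again — its k=1 value — and the period has length 2.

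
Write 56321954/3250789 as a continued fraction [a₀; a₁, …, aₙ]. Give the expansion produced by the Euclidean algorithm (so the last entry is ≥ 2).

[17; 3, 14, 12, 11, 16, 17, 2]

56321954 = 17×3250789 + 1058541
3250789 = 3×1058541 + 75166
1058541 = 14×75166 + 6217
75166 = 12×6217 + 562
6217 = 11×562 + 35
562 = 16×35 + 2
35 = 17×2 + 1
2 = 2×1 + 0  (stop)
So 56321954/3250789 = [17; 3, 14, 12, 11, 16, 17, 2].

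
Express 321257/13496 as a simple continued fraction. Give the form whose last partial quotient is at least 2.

[23; 1, 4, 10, 7, 18, 2]

321257 = 23*13496 + 10849
13496 = 1*10849 + 2647
10849 = 4*2647 + 261
2647 = 10*261 + 37
261 = 7*37 + 2
37 = 18*2 + 1
2 = 2*1 + 0  (stop)
So 321257/13496 = [23; 1, 4, 10, 7, 18, 2].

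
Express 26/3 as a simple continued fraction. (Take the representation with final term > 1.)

[8; 1, 2]

26 = 8·3 + 2
3 = 1·2 + 1
2 = 2·1 + 0  (stop)
So 26/3 = [8; 1, 2].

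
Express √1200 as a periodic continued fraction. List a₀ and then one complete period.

[34; 1, 1, 1, 3, 1, 1, 1, 68]

a₀ = ⌊√1200⌋ = 34.
With m₀=0, d₀=1 and mₖ₊₁ = dₖaₖ − mₖ, dₖ₊₁ = (n − mₖ₊₁²)/dₖ, aₖ₊₁ = ⌊(a₀+mₖ₊₁)/dₖ₊₁⌋:
  k=1: m=34, d=44, a=1
  k=2: m=10, d=25, a=1
  k=3: m=15, d=39, a=1
  k=4: m=24, d=16, a=3
  k=5: m=24, d=39, a=1
  k=6: m=15, d=25, a=1
  k=7: m=10, d=44, a=1
  k=8: m=34, d=1, a=68
d=1 and a=2a₀=68 at k=8, so the next step gives (m, d) = (34, 44) again — its k=1 value — and the period has length 8.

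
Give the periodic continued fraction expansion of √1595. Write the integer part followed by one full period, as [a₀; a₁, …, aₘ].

[39; 1, 14, 1, 78]

a₀ = ⌊√1595⌋ = 39.
With m₀=0, d₀=1 and mₖ₊₁ = dₖaₖ − mₖ, dₖ₊₁ = (n − mₖ₊₁²)/dₖ, aₖ₊₁ = ⌊(a₀+mₖ₊₁)/dₖ₊₁⌋:
  k=1: m=39, d=74, a=1
  k=2: m=35, d=5, a=14
  k=3: m=35, d=74, a=1
  k=4: m=39, d=1, a=78
d=1 and a=2a₀=78 at k=4, so the next step gives (m, d) = (39, 74) again — its k=1 value — and the period has length 4.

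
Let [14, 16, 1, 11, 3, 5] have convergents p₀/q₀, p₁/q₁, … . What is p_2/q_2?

239/17

Using pₖ = aₖpₖ₋₁ + pₖ₋₂, qₖ = aₖqₖ₋₁ + qₖ₋₂ (with p₋₁=1, p₋₂=0, q₋₁=0, q₋₂=1):
  k=0: a=14, p=14, q=1
  k=1: a=16, p=225, q=16
  k=2: a=1, p=239, q=17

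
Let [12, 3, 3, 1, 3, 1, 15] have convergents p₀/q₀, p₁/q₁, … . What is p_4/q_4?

Using pₖ = aₖpₖ₋₁ + pₖ₋₂, qₖ = aₖqₖ₋₁ + qₖ₋₂ (with p₋₁=1, p₋₂=0, q₋₁=0, q₋₂=1):
  k=0: a=12, p=12, q=1
  k=1: a=3, p=37, q=3
  k=2: a=3, p=123, q=10
  k=3: a=1, p=160, q=13
  k=4: a=3, p=603, q=49

603/49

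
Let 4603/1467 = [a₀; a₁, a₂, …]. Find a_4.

4

4603 = 3·1467 + 202   →  a_0 = 3
1467 = 7·202 + 53   →  a_1 = 7
202 = 3·53 + 43   →  a_2 = 3
53 = 1·43 + 10   →  a_3 = 1
43 = 4·10 + 3   →  a_4 = 4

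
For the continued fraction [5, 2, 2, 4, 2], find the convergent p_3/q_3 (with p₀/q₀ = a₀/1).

Using pₖ = aₖpₖ₋₁ + pₖ₋₂, qₖ = aₖqₖ₋₁ + qₖ₋₂ (with p₋₁=1, p₋₂=0, q₋₁=0, q₋₂=1):
  k=0: a=5, p=5, q=1
  k=1: a=2, p=11, q=2
  k=2: a=2, p=27, q=5
  k=3: a=4, p=119, q=22

119/22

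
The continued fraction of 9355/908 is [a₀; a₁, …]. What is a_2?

3

9355 = 10·908 + 275   →  a_0 = 10
908 = 3·275 + 83   →  a_1 = 3
275 = 3·83 + 26   →  a_2 = 3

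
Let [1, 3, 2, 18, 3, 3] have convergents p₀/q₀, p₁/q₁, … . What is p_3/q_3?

166/129

Using pₖ = aₖpₖ₋₁ + pₖ₋₂, qₖ = aₖqₖ₋₁ + qₖ₋₂ (with p₋₁=1, p₋₂=0, q₋₁=0, q₋₂=1):
  k=0: a=1, p=1, q=1
  k=1: a=3, p=4, q=3
  k=2: a=2, p=9, q=7
  k=3: a=18, p=166, q=129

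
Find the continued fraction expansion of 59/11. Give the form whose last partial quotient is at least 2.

[5; 2, 1, 3]

59 = 5*11 + 4
11 = 2*4 + 3
4 = 1*3 + 1
3 = 3*1 + 0  (stop)
So 59/11 = [5; 2, 1, 3].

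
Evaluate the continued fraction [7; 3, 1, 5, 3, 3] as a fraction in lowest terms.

Fold from the inside: start with 3/1.
  3 + 1/3 = 10/3
  5 + 3/10 = 53/10
  1 + 10/53 = 63/53
  3 + 53/63 = 242/63
  7 + 63/242 = 1757/242

1757/242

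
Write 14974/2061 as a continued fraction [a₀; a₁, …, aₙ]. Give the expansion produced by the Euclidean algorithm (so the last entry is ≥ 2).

[7; 3, 1, 3, 3, 3, 1, 9]

14974 = 7×2061 + 547
2061 = 3×547 + 420
547 = 1×420 + 127
420 = 3×127 + 39
127 = 3×39 + 10
39 = 3×10 + 9
10 = 1×9 + 1
9 = 9×1 + 0  (stop)
So 14974/2061 = [7; 3, 1, 3, 3, 3, 1, 9].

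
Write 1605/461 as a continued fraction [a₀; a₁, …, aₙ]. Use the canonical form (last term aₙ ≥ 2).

[3; 2, 13, 17]

1605 = 3*461 + 222
461 = 2*222 + 17
222 = 13*17 + 1
17 = 17*1 + 0  (stop)
So 1605/461 = [3; 2, 13, 17].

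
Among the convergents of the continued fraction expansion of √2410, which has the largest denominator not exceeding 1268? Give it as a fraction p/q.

58321/1188

√2410 = [49; 10, 1, 8, 1, 10, 98, …] (period length 6).
Convergents:
  p_0/q_0 = 49/1
  p_1/q_1 = 491/10
  p_2/q_2 = 540/11
  p_3/q_3 = 4811/98
  p_4/q_4 = 5351/109
  p_5/q_5 = 58321/1188
  p_6/q_6 = 5720809/116533
q_5 = 1188 ≤ 1268 < 116533 = q_6, so the answer is 58321/1188.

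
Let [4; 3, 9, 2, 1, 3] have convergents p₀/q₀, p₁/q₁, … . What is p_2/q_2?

121/28

Using pₖ = aₖpₖ₋₁ + pₖ₋₂, qₖ = aₖqₖ₋₁ + qₖ₋₂ (with p₋₁=1, p₋₂=0, q₋₁=0, q₋₂=1):
  k=0: a=4, p=4, q=1
  k=1: a=3, p=13, q=3
  k=2: a=9, p=121, q=28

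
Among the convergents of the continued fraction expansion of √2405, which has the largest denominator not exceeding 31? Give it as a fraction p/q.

1226/25

√2405 = [49; 24, 1, 1, 24, 98, …] (period length 5).
Convergents:
  p_0/q_0 = 49/1
  p_1/q_1 = 1177/24
  p_2/q_2 = 1226/25
  p_3/q_3 = 2403/49
q_2 = 25 ≤ 31 < 49 = q_3, so the answer is 1226/25.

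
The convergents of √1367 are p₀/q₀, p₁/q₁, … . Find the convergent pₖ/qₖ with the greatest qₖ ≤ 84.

√1367 = [36; 1, 35, 1, 72, …] (period length 4).
Convergents:
  p_0/q_0 = 36/1
  p_1/q_1 = 37/1
  p_2/q_2 = 1331/36
  p_3/q_3 = 1368/37
  p_4/q_4 = 99827/2700
q_3 = 37 ≤ 84 < 2700 = q_4, so the answer is 1368/37.

1368/37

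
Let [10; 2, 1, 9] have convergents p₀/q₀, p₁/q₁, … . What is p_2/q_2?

Using pₖ = aₖpₖ₋₁ + pₖ₋₂, qₖ = aₖqₖ₋₁ + qₖ₋₂ (with p₋₁=1, p₋₂=0, q₋₁=0, q₋₂=1):
  k=0: a=10, p=10, q=1
  k=1: a=2, p=21, q=2
  k=2: a=1, p=31, q=3

31/3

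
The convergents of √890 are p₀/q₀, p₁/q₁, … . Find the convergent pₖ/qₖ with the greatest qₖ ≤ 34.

√890 = [29; 1, 4, 1, 58, …] (period length 4).
Convergents:
  p_0/q_0 = 29/1
  p_1/q_1 = 30/1
  p_2/q_2 = 149/5
  p_3/q_3 = 179/6
  p_4/q_4 = 10531/353
q_3 = 6 ≤ 34 < 353 = q_4, so the answer is 179/6.

179/6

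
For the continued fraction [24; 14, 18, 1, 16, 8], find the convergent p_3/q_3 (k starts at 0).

Using pₖ = aₖpₖ₋₁ + pₖ₋₂, qₖ = aₖqₖ₋₁ + qₖ₋₂ (with p₋₁=1, p₋₂=0, q₋₁=0, q₋₂=1):
  k=0: a=24, p=24, q=1
  k=1: a=14, p=337, q=14
  k=2: a=18, p=6090, q=253
  k=3: a=1, p=6427, q=267

6427/267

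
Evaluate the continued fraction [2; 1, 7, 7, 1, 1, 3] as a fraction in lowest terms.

1240/431

Using pₖ = aₖpₖ₋₁ + pₖ₋₂ and qₖ = aₖqₖ₋₁ + qₖ₋₂:
  k=0: a=2, p=2, q=1
  k=1: a=1, p=3, q=1
  k=2: a=7, p=23, q=8
  k=3: a=7, p=164, q=57
  k=4: a=1, p=187, q=65
  k=5: a=1, p=351, q=122
  k=6: a=3, p=1240, q=431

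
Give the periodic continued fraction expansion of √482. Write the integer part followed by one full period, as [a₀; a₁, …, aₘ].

[21; 1, 20, 1, 42]

a₀ = ⌊√482⌋ = 21.
With m₀=0, d₀=1 and mₖ₊₁ = dₖaₖ − mₖ, dₖ₊₁ = (n − mₖ₊₁²)/dₖ, aₖ₊₁ = ⌊(a₀+mₖ₊₁)/dₖ₊₁⌋:
  k=1: m=21, d=41, a=1
  k=2: m=20, d=2, a=20
  k=3: m=20, d=41, a=1
  k=4: m=21, d=1, a=42
d=1 and a=2a₀=42 at k=4, so the next step gives (m, d) = (21, 41) again — its k=1 value — and the period has length 4.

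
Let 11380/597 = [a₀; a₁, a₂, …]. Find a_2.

7

11380 = 19·597 + 37   →  a_0 = 19
597 = 16·37 + 5   →  a_1 = 16
37 = 7·5 + 2   →  a_2 = 7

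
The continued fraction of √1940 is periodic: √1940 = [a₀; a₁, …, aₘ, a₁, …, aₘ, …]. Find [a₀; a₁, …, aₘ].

a₀ = ⌊√1940⌋ = 44.
With m₀=0, d₀=1 and mₖ₊₁ = dₖaₖ − mₖ, dₖ₊₁ = (n − mₖ₊₁²)/dₖ, aₖ₊₁ = ⌊(a₀+mₖ₊₁)/dₖ₊₁⌋:
  k=1: m=44, d=4, a=22
  k=2: m=44, d=1, a=88
d=1 and a=2a₀=88 at k=2, so the next step gives (m, d) = (44, 4) again — its k=1 value — and the period has length 2.

[44; 22, 88]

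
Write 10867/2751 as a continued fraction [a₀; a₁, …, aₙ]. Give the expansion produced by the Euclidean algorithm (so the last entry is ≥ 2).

10867 = 3×2751 + 2614
2751 = 1×2614 + 137
2614 = 19×137 + 11
137 = 12×11 + 5
11 = 2×5 + 1
5 = 5×1 + 0  (stop)
So 10867/2751 = [3; 1, 19, 12, 2, 5].

[3; 1, 19, 12, 2, 5]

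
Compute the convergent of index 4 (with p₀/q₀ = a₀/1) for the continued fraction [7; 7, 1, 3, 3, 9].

720/101

Using pₖ = aₖpₖ₋₁ + pₖ₋₂, qₖ = aₖqₖ₋₁ + qₖ₋₂ (with p₋₁=1, p₋₂=0, q₋₁=0, q₋₂=1):
  k=0: a=7, p=7, q=1
  k=1: a=7, p=50, q=7
  k=2: a=1, p=57, q=8
  k=3: a=3, p=221, q=31
  k=4: a=3, p=720, q=101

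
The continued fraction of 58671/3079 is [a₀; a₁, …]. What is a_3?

58671 = 19·3079 + 170   →  a_0 = 19
3079 = 18·170 + 19   →  a_1 = 18
170 = 8·19 + 18   →  a_2 = 8
19 = 1·18 + 1   →  a_3 = 1

1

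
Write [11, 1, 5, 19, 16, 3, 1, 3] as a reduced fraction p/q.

Fold from the inside: start with 3/1.
  1 + 1/3 = 4/3
  3 + 3/4 = 15/4
  16 + 4/15 = 244/15
  19 + 15/244 = 4651/244
  5 + 244/4651 = 23499/4651
  1 + 4651/23499 = 28150/23499
  11 + 23499/28150 = 333149/28150

333149/28150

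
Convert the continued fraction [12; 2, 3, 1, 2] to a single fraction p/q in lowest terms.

Fold from the inside: start with 2/1.
  1 + 1/2 = 3/2
  3 + 2/3 = 11/3
  2 + 3/11 = 25/11
  12 + 11/25 = 311/25

311/25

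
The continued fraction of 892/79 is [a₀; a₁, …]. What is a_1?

892 = 11·79 + 23   →  a_0 = 11
79 = 3·23 + 10   →  a_1 = 3

3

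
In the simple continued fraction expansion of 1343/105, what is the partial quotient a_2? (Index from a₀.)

3

1343 = 12·105 + 83   →  a_0 = 12
105 = 1·83 + 22   →  a_1 = 1
83 = 3·22 + 17   →  a_2 = 3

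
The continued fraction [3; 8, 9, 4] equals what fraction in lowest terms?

937/300

Using pₖ = aₖpₖ₋₁ + pₖ₋₂ and qₖ = aₖqₖ₋₁ + qₖ₋₂:
  k=0: a=3, p=3, q=1
  k=1: a=8, p=25, q=8
  k=2: a=9, p=228, q=73
  k=3: a=4, p=937, q=300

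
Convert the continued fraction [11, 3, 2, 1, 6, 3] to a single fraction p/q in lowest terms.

2384/211

Fold from the inside: start with 3/1.
  6 + 1/3 = 19/3
  1 + 3/19 = 22/19
  2 + 19/22 = 63/22
  3 + 22/63 = 211/63
  11 + 63/211 = 2384/211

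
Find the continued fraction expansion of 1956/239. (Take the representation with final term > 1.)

[8; 5, 2, 3, 6]

1956 = 8·239 + 44
239 = 5·44 + 19
44 = 2·19 + 6
19 = 3·6 + 1
6 = 6·1 + 0  (stop)
So 1956/239 = [8; 5, 2, 3, 6].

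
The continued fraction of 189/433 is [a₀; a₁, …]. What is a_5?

189 = 0·433 + 189   →  a_0 = 0
433 = 2·189 + 55   →  a_1 = 2
189 = 3·55 + 24   →  a_2 = 3
55 = 2·24 + 7   →  a_3 = 2
24 = 3·7 + 3   →  a_4 = 3
7 = 2·3 + 1   →  a_5 = 2

2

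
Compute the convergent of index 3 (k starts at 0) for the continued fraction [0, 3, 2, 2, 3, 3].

Using pₖ = aₖpₖ₋₁ + pₖ₋₂, qₖ = aₖqₖ₋₁ + qₖ₋₂ (with p₋₁=1, p₋₂=0, q₋₁=0, q₋₂=1):
  k=0: a=0, p=0, q=1
  k=1: a=3, p=1, q=3
  k=2: a=2, p=2, q=7
  k=3: a=2, p=5, q=17

5/17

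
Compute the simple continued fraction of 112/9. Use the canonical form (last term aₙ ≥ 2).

112 = 12×9 + 4
9 = 2×4 + 1
4 = 4×1 + 0  (stop)
So 112/9 = [12; 2, 4].

[12; 2, 4]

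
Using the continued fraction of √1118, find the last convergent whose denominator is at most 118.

1839/55

√1118 = [33; 2, 3, 2, 3, 2, 66, …] (period length 6).
Convergents:
  p_0/q_0 = 33/1
  p_1/q_1 = 67/2
  p_2/q_2 = 234/7
  p_3/q_3 = 535/16
  p_4/q_4 = 1839/55
  p_5/q_5 = 4213/126
q_4 = 55 ≤ 118 < 126 = q_5, so the answer is 1839/55.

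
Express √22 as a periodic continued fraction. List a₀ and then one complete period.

a₀ = ⌊√22⌋ = 4.
With m₀=0, d₀=1 and mₖ₊₁ = dₖaₖ − mₖ, dₖ₊₁ = (n − mₖ₊₁²)/dₖ, aₖ₊₁ = ⌊(a₀+mₖ₊₁)/dₖ₊₁⌋:
  k=1: m=4, d=6, a=1
  k=2: m=2, d=3, a=2
  k=3: m=4, d=2, a=4
  k=4: m=4, d=3, a=2
  k=5: m=2, d=6, a=1
  k=6: m=4, d=1, a=8
d=1 and a=2a₀=8 at k=6, so the next step gives (m, d) = (4, 6) again — its k=1 value — and the period has length 6.

[4; 1, 2, 4, 2, 1, 8]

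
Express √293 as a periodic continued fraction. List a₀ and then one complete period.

a₀ = ⌊√293⌋ = 17.
With m₀=0, d₀=1 and mₖ₊₁ = dₖaₖ − mₖ, dₖ₊₁ = (n − mₖ₊₁²)/dₖ, aₖ₊₁ = ⌊(a₀+mₖ₊₁)/dₖ₊₁⌋:
  k=1: m=17, d=4, a=8
  k=2: m=15, d=17, a=1
  k=3: m=2, d=17, a=1
  k=4: m=15, d=4, a=8
  k=5: m=17, d=1, a=34
d=1 and a=2a₀=34 at k=5, so the next step gives (m, d) = (17, 4) again — its k=1 value — and the period has length 5.

[17; 8, 1, 1, 8, 34]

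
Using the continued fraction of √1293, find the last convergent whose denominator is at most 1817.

62100/1727

√1293 = [35; 1, 22, 1, 70, …] (period length 4).
Convergents:
  p_0/q_0 = 35/1
  p_1/q_1 = 36/1
  p_2/q_2 = 827/23
  p_3/q_3 = 863/24
  p_4/q_4 = 61237/1703
  p_5/q_5 = 62100/1727
  p_6/q_6 = 1427437/39697
q_5 = 1727 ≤ 1817 < 39697 = q_6, so the answer is 62100/1727.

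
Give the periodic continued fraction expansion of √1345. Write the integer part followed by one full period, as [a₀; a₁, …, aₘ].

a₀ = ⌊√1345⌋ = 36.
With m₀=0, d₀=1 and mₖ₊₁ = dₖaₖ − mₖ, dₖ₊₁ = (n − mₖ₊₁²)/dₖ, aₖ₊₁ = ⌊(a₀+mₖ₊₁)/dₖ₊₁⌋:
  k=1: m=36, d=49, a=1
  k=2: m=13, d=24, a=2
  k=3: m=35, d=5, a=14
  k=4: m=35, d=24, a=2
  k=5: m=13, d=49, a=1
  k=6: m=36, d=1, a=72
d=1 and a=2a₀=72 at k=6, so the next step gives (m, d) = (36, 49) again — its k=1 value — and the period has length 6.

[36; 1, 2, 14, 2, 1, 72]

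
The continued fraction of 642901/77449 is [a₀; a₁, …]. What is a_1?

642901 = 8·77449 + 23309   →  a_0 = 8
77449 = 3·23309 + 7522   →  a_1 = 3

3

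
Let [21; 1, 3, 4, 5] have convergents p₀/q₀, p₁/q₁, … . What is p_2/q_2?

Using pₖ = aₖpₖ₋₁ + pₖ₋₂, qₖ = aₖqₖ₋₁ + qₖ₋₂ (with p₋₁=1, p₋₂=0, q₋₁=0, q₋₂=1):
  k=0: a=21, p=21, q=1
  k=1: a=1, p=22, q=1
  k=2: a=3, p=87, q=4

87/4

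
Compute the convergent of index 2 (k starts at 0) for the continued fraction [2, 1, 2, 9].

8/3

Using pₖ = aₖpₖ₋₁ + pₖ₋₂, qₖ = aₖqₖ₋₁ + qₖ₋₂ (with p₋₁=1, p₋₂=0, q₋₁=0, q₋₂=1):
  k=0: a=2, p=2, q=1
  k=1: a=1, p=3, q=1
  k=2: a=2, p=8, q=3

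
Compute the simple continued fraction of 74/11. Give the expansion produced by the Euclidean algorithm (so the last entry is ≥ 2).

[6; 1, 2, 1, 2]

74 = 6×11 + 8
11 = 1×8 + 3
8 = 2×3 + 2
3 = 1×2 + 1
2 = 2×1 + 0  (stop)
So 74/11 = [6; 1, 2, 1, 2].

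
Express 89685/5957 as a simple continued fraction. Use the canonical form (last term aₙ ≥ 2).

[15; 18, 19, 2, 2, 3]

89685 = 15*5957 + 330
5957 = 18*330 + 17
330 = 19*17 + 7
17 = 2*7 + 3
7 = 2*3 + 1
3 = 3*1 + 0  (stop)
So 89685/5957 = [15; 18, 19, 2, 2, 3].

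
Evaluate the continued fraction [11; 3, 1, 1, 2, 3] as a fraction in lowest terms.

Using pₖ = aₖpₖ₋₁ + pₖ₋₂ and qₖ = aₖqₖ₋₁ + qₖ₋₂:
  k=0: a=11, p=11, q=1
  k=1: a=3, p=34, q=3
  k=2: a=1, p=45, q=4
  k=3: a=1, p=79, q=7
  k=4: a=2, p=203, q=18
  k=5: a=3, p=688, q=61

688/61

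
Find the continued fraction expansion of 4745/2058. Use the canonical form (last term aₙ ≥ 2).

[2; 3, 3, 1, 2, 9, 6]

4745 = 2*2058 + 629
2058 = 3*629 + 171
629 = 3*171 + 116
171 = 1*116 + 55
116 = 2*55 + 6
55 = 9*6 + 1
6 = 6*1 + 0  (stop)
So 4745/2058 = [2; 3, 3, 1, 2, 9, 6].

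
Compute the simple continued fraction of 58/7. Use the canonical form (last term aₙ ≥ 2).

58 = 8*7 + 2
7 = 3*2 + 1
2 = 2*1 + 0  (stop)
So 58/7 = [8; 3, 2].

[8; 3, 2]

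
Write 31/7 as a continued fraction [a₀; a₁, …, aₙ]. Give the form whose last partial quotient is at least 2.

31 = 4*7 + 3
7 = 2*3 + 1
3 = 3*1 + 0  (stop)
So 31/7 = [4; 2, 3].

[4; 2, 3]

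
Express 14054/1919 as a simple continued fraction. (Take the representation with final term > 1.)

[7; 3, 11, 11, 5]

14054 = 7*1919 + 621
1919 = 3*621 + 56
621 = 11*56 + 5
56 = 11*5 + 1
5 = 5*1 + 0  (stop)
So 14054/1919 = [7; 3, 11, 11, 5].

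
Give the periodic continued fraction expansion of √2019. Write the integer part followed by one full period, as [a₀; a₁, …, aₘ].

a₀ = ⌊√2019⌋ = 44.
With m₀=0, d₀=1 and mₖ₊₁ = dₖaₖ − mₖ, dₖ₊₁ = (n − mₖ₊₁²)/dₖ, aₖ₊₁ = ⌊(a₀+mₖ₊₁)/dₖ₊₁⌋:
  k=1: m=44, d=83, a=1
  k=2: m=39, d=6, a=13
  k=3: m=39, d=83, a=1
  k=4: m=44, d=1, a=88
d=1 and a=2a₀=88 at k=4, so the next step gives (m, d) = (44, 83) again — its k=1 value — and the period has length 4.

[44; 1, 13, 1, 88]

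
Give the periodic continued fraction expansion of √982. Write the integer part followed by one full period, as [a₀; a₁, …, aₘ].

a₀ = ⌊√982⌋ = 31.

[31; 2, 1, 30, 1, 2, 62]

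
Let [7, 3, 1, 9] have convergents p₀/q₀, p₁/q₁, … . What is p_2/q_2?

Using pₖ = aₖpₖ₋₁ + pₖ₋₂, qₖ = aₖqₖ₋₁ + qₖ₋₂ (with p₋₁=1, p₋₂=0, q₋₁=0, q₋₂=1):
  k=0: a=7, p=7, q=1
  k=1: a=3, p=22, q=3
  k=2: a=1, p=29, q=4

29/4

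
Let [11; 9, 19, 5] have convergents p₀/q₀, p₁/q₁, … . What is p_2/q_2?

1911/172

Using pₖ = aₖpₖ₋₁ + pₖ₋₂, qₖ = aₖqₖ₋₁ + qₖ₋₂ (with p₋₁=1, p₋₂=0, q₋₁=0, q₋₂=1):
  k=0: a=11, p=11, q=1
  k=1: a=9, p=100, q=9
  k=2: a=19, p=1911, q=172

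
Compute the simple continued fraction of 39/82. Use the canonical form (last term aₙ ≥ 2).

[0; 2, 9, 1, 3]

39 = 0×82 + 39
82 = 2×39 + 4
39 = 9×4 + 3
4 = 1×3 + 1
3 = 3×1 + 0  (stop)
So 39/82 = [0; 2, 9, 1, 3].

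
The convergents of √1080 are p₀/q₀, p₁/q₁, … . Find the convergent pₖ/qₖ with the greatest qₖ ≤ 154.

4568/139

√1080 = [32; 1, 6, 3, 6, 1, 64, …] (period length 6).
Convergents:
  p_0/q_0 = 32/1
  p_1/q_1 = 33/1
  p_2/q_2 = 230/7
  p_3/q_3 = 723/22
  p_4/q_4 = 4568/139
  p_5/q_5 = 5291/161
q_4 = 139 ≤ 154 < 161 = q_5, so the answer is 4568/139.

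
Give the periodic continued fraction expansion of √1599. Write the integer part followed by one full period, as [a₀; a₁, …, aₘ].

a₀ = ⌊√1599⌋ = 39.
With m₀=0, d₀=1 and mₖ₊₁ = dₖaₖ − mₖ, dₖ₊₁ = (n − mₖ₊₁²)/dₖ, aₖ₊₁ = ⌊(a₀+mₖ₊₁)/dₖ₊₁⌋:
  k=1: m=39, d=78, a=1
  k=2: m=39, d=1, a=78
d=1 and a=2a₀=78 at k=2, so the next step gives (m, d) = (39, 78) again — its k=1 value — and the period has length 2.

[39; 1, 78]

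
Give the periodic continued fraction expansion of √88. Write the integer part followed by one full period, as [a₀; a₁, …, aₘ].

[9; 2, 1, 1, 1, 2, 18]

a₀ = ⌊√88⌋ = 9.
With m₀=0, d₀=1 and mₖ₊₁ = dₖaₖ − mₖ, dₖ₊₁ = (n − mₖ₊₁²)/dₖ, aₖ₊₁ = ⌊(a₀+mₖ₊₁)/dₖ₊₁⌋:
  k=1: m=9, d=7, a=2
  k=2: m=5, d=9, a=1
  k=3: m=4, d=8, a=1
  k=4: m=4, d=9, a=1
  k=5: m=5, d=7, a=2
  k=6: m=9, d=1, a=18
d=1 and a=2a₀=18 at k=6, so the next step gives (m, d) = (9, 7) again — its k=1 value — and the period has length 6.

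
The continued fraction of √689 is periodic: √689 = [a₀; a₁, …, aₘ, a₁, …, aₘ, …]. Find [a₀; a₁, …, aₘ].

[26; 4, 52]

a₀ = ⌊√689⌋ = 26.
With m₀=0, d₀=1 and mₖ₊₁ = dₖaₖ − mₖ, dₖ₊₁ = (n − mₖ₊₁²)/dₖ, aₖ₊₁ = ⌊(a₀+mₖ₊₁)/dₖ₊₁⌋:
  k=1: m=26, d=13, a=4
  k=2: m=26, d=1, a=52
d=1 and a=2a₀=52 at k=2, so the next step gives (m, d) = (26, 13) again — its k=1 value — and the period has length 2.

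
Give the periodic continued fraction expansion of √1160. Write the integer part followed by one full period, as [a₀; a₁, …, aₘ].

a₀ = ⌊√1160⌋ = 34.
With m₀=0, d₀=1 and mₖ₊₁ = dₖaₖ − mₖ, dₖ₊₁ = (n − mₖ₊₁²)/dₖ, aₖ₊₁ = ⌊(a₀+mₖ₊₁)/dₖ₊₁⌋:
  k=1: m=34, d=4, a=17
  k=2: m=34, d=1, a=68
d=1 and a=2a₀=68 at k=2, so the next step gives (m, d) = (34, 4) again — its k=1 value — and the period has length 2.

[34; 17, 68]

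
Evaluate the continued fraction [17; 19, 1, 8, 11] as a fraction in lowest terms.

Using pₖ = aₖpₖ₋₁ + pₖ₋₂ and qₖ = aₖqₖ₋₁ + qₖ₋₂:
  k=0: a=17, p=17, q=1
  k=1: a=19, p=324, q=19
  k=2: a=1, p=341, q=20
  k=3: a=8, p=3052, q=179
  k=4: a=11, p=33913, q=1989

33913/1989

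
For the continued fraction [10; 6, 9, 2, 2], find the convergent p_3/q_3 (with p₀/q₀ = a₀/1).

1179/116

Using pₖ = aₖpₖ₋₁ + pₖ₋₂, qₖ = aₖqₖ₋₁ + qₖ₋₂ (with p₋₁=1, p₋₂=0, q₋₁=0, q₋₂=1):
  k=0: a=10, p=10, q=1
  k=1: a=6, p=61, q=6
  k=2: a=9, p=559, q=55
  k=3: a=2, p=1179, q=116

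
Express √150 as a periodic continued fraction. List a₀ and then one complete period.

[12; 4, 24]

a₀ = ⌊√150⌋ = 12.
With m₀=0, d₀=1 and mₖ₊₁ = dₖaₖ − mₖ, dₖ₊₁ = (n − mₖ₊₁²)/dₖ, aₖ₊₁ = ⌊(a₀+mₖ₊₁)/dₖ₊₁⌋:
  k=1: m=12, d=6, a=4
  k=2: m=12, d=1, a=24
d=1 and a=2a₀=24 at k=2, so the next step gives (m, d) = (12, 6) again — its k=1 value — and the period has length 2.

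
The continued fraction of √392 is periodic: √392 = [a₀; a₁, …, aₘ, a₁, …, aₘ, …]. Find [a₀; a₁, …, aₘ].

a₀ = ⌊√392⌋ = 19.
With m₀=0, d₀=1 and mₖ₊₁ = dₖaₖ − mₖ, dₖ₊₁ = (n − mₖ₊₁²)/dₖ, aₖ₊₁ = ⌊(a₀+mₖ₊₁)/dₖ₊₁⌋:
  k=1: m=19, d=31, a=1
  k=2: m=12, d=8, a=3
  k=3: m=12, d=31, a=1
  k=4: m=19, d=1, a=38
d=1 and a=2a₀=38 at k=4, so the next step gives (m, d) = (19, 31) again — its k=1 value — and the period has length 4.

[19; 1, 3, 1, 38]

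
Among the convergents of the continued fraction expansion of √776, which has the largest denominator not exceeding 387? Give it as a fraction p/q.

10697/384

√776 = [27; 1, 5, 1, 54, …] (period length 4).
Convergents:
  p_0/q_0 = 27/1
  p_1/q_1 = 28/1
  p_2/q_2 = 167/6
  p_3/q_3 = 195/7
  p_4/q_4 = 10697/384
  p_5/q_5 = 10892/391
q_4 = 384 ≤ 387 < 391 = q_5, so the answer is 10697/384.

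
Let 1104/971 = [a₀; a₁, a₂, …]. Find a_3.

3

1104 = 1·971 + 133   →  a_0 = 1
971 = 7·133 + 40   →  a_1 = 7
133 = 3·40 + 13   →  a_2 = 3
40 = 3·13 + 1   →  a_3 = 3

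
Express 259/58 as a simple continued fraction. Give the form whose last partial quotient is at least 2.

259 = 4×58 + 27
58 = 2×27 + 4
27 = 6×4 + 3
4 = 1×3 + 1
3 = 3×1 + 0  (stop)
So 259/58 = [4; 2, 6, 1, 3].

[4; 2, 6, 1, 3]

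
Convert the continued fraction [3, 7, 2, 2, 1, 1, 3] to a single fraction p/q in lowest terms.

Fold from the inside: start with 3/1.
  1 + 1/3 = 4/3
  1 + 3/4 = 7/4
  2 + 4/7 = 18/7
  2 + 7/18 = 43/18
  7 + 18/43 = 319/43
  3 + 43/319 = 1000/319

1000/319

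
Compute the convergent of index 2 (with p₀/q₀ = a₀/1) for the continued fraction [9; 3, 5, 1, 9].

149/16

Using pₖ = aₖpₖ₋₁ + pₖ₋₂, qₖ = aₖqₖ₋₁ + qₖ₋₂ (with p₋₁=1, p₋₂=0, q₋₁=0, q₋₂=1):
  k=0: a=9, p=9, q=1
  k=1: a=3, p=28, q=3
  k=2: a=5, p=149, q=16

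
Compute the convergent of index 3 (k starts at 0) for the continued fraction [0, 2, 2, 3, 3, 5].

Using pₖ = aₖpₖ₋₁ + pₖ₋₂, qₖ = aₖqₖ₋₁ + qₖ₋₂ (with p₋₁=1, p₋₂=0, q₋₁=0, q₋₂=1):
  k=0: a=0, p=0, q=1
  k=1: a=2, p=1, q=2
  k=2: a=2, p=2, q=5
  k=3: a=3, p=7, q=17

7/17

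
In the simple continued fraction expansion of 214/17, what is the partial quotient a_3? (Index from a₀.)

214 = 12·17 + 10   →  a_0 = 12
17 = 1·10 + 7   →  a_1 = 1
10 = 1·7 + 3   →  a_2 = 1
7 = 2·3 + 1   →  a_3 = 2

2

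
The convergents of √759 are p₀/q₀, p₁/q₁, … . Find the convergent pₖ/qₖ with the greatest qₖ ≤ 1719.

√759 = [27; 1, 1, 4, 1, 1, 54, …] (period length 6).
Convergents:
  p_0/q_0 = 27/1
  p_1/q_1 = 28/1
  p_2/q_2 = 55/2
  p_3/q_3 = 248/9
  p_4/q_4 = 303/11
  p_5/q_5 = 551/20
  p_6/q_6 = 30057/1091
  p_7/q_7 = 30608/1111
  p_8/q_8 = 60665/2202
q_7 = 1111 ≤ 1719 < 2202 = q_8, so the answer is 30608/1111.

30608/1111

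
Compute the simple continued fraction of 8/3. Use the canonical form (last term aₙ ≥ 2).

8 = 2*3 + 2
3 = 1*2 + 1
2 = 2*1 + 0  (stop)
So 8/3 = [2; 1, 2].

[2; 1, 2]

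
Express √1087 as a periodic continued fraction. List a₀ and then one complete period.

a₀ = ⌊√1087⌋ = 32.
With m₀=0, d₀=1 and mₖ₊₁ = dₖaₖ − mₖ, dₖ₊₁ = (n − mₖ₊₁²)/dₖ, aₖ₊₁ = ⌊(a₀+mₖ₊₁)/dₖ₊₁⌋:
  k=1: m=32, d=63, a=1
  k=2: m=31, d=2, a=31
  k=3: m=31, d=63, a=1
  k=4: m=32, d=1, a=64
d=1 and a=2a₀=64 at k=4, so the next step gives (m, d) = (32, 63) again — its k=1 value — and the period has length 4.

[32; 1, 31, 1, 64]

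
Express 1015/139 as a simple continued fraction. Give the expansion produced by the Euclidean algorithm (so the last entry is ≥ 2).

1015 = 7·139 + 42
139 = 3·42 + 13
42 = 3·13 + 3
13 = 4·3 + 1
3 = 3·1 + 0  (stop)
So 1015/139 = [7; 3, 3, 4, 3].

[7; 3, 3, 4, 3]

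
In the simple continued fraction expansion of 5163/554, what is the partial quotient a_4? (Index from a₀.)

2

5163 = 9·554 + 177   →  a_0 = 9
554 = 3·177 + 23   →  a_1 = 3
177 = 7·23 + 16   →  a_2 = 7
23 = 1·16 + 7   →  a_3 = 1
16 = 2·7 + 2   →  a_4 = 2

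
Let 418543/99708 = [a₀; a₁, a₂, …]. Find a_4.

418543 = 4·99708 + 19711   →  a_0 = 4
99708 = 5·19711 + 1153   →  a_1 = 5
19711 = 17·1153 + 110   →  a_2 = 17
1153 = 10·110 + 53   →  a_3 = 10
110 = 2·53 + 4   →  a_4 = 2

2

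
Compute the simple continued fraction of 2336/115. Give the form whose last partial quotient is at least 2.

[20; 3, 5, 7]

2336 = 20*115 + 36
115 = 3*36 + 7
36 = 5*7 + 1
7 = 7*1 + 0  (stop)
So 2336/115 = [20; 3, 5, 7].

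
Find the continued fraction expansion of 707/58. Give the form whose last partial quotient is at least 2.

[12; 5, 3, 1, 2]

707 = 12×58 + 11
58 = 5×11 + 3
11 = 3×3 + 2
3 = 1×2 + 1
2 = 2×1 + 0  (stop)
So 707/58 = [12; 5, 3, 1, 2].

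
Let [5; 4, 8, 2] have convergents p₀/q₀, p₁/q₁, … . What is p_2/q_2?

Using pₖ = aₖpₖ₋₁ + pₖ₋₂, qₖ = aₖqₖ₋₁ + qₖ₋₂ (with p₋₁=1, p₋₂=0, q₋₁=0, q₋₂=1):
  k=0: a=5, p=5, q=1
  k=1: a=4, p=21, q=4
  k=2: a=8, p=173, q=33

173/33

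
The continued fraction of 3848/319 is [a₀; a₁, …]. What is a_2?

1

3848 = 12·319 + 20   →  a_0 = 12
319 = 15·20 + 19   →  a_1 = 15
20 = 1·19 + 1   →  a_2 = 1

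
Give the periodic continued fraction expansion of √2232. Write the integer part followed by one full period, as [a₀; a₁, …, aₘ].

[47; 4, 10, 4, 94]

a₀ = ⌊√2232⌋ = 47.
With m₀=0, d₀=1 and mₖ₊₁ = dₖaₖ − mₖ, dₖ₊₁ = (n − mₖ₊₁²)/dₖ, aₖ₊₁ = ⌊(a₀+mₖ₊₁)/dₖ₊₁⌋:
  k=1: m=47, d=23, a=4
  k=2: m=45, d=9, a=10
  k=3: m=45, d=23, a=4
  k=4: m=47, d=1, a=94
d=1 and a=2a₀=94 at k=4, so the next step gives (m, d) = (47, 23) again — its k=1 value — and the period has length 4.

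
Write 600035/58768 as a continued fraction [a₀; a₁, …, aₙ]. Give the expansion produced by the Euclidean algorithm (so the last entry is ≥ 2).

[10; 4, 1, 3, 9, 5, 9, 7]

600035 = 10·58768 + 12355
58768 = 4·12355 + 9348
12355 = 1·9348 + 3007
9348 = 3·3007 + 327
3007 = 9·327 + 64
327 = 5·64 + 7
64 = 9·7 + 1
7 = 7·1 + 0  (stop)
So 600035/58768 = [10; 4, 1, 3, 9, 5, 9, 7].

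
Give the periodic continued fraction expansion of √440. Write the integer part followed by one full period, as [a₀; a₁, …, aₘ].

[20; 1, 40]

a₀ = ⌊√440⌋ = 20.
With m₀=0, d₀=1 and mₖ₊₁ = dₖaₖ − mₖ, dₖ₊₁ = (n − mₖ₊₁²)/dₖ, aₖ₊₁ = ⌊(a₀+mₖ₊₁)/dₖ₊₁⌋:
  k=1: m=20, d=40, a=1
  k=2: m=20, d=1, a=40
d=1 and a=2a₀=40 at k=2, so the next step gives (m, d) = (20, 40) again — its k=1 value — and the period has length 2.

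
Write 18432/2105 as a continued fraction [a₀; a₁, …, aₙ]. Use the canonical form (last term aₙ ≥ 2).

[8; 1, 3, 9, 1, 2, 8, 2]

18432 = 8*2105 + 1592
2105 = 1*1592 + 513
1592 = 3*513 + 53
513 = 9*53 + 36
53 = 1*36 + 17
36 = 2*17 + 2
17 = 8*2 + 1
2 = 2*1 + 0  (stop)
So 18432/2105 = [8; 1, 3, 9, 1, 2, 8, 2].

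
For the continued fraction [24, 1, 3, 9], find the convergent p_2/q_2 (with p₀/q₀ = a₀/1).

Using pₖ = aₖpₖ₋₁ + pₖ₋₂, qₖ = aₖqₖ₋₁ + qₖ₋₂ (with p₋₁=1, p₋₂=0, q₋₁=0, q₋₂=1):
  k=0: a=24, p=24, q=1
  k=1: a=1, p=25, q=1
  k=2: a=3, p=99, q=4

99/4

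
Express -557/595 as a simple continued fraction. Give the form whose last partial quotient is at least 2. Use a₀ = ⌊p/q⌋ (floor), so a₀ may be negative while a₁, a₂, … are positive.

-557 = -1·595 + 38
595 = 15·38 + 25
38 = 1·25 + 13
25 = 1·13 + 12
13 = 1·12 + 1
12 = 12·1 + 0  (stop)
So -557/595 = [-1; 15, 1, 1, 1, 12].

[-1; 15, 1, 1, 1, 12]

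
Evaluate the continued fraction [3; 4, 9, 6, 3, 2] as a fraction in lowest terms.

5371/1656

Using pₖ = aₖpₖ₋₁ + pₖ₋₂ and qₖ = aₖqₖ₋₁ + qₖ₋₂:
  k=0: a=3, p=3, q=1
  k=1: a=4, p=13, q=4
  k=2: a=9, p=120, q=37
  k=3: a=6, p=733, q=226
  k=4: a=3, p=2319, q=715
  k=5: a=2, p=5371, q=1656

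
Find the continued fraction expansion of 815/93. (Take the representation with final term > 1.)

815 = 8×93 + 71
93 = 1×71 + 22
71 = 3×22 + 5
22 = 4×5 + 2
5 = 2×2 + 1
2 = 2×1 + 0  (stop)
So 815/93 = [8; 1, 3, 4, 2, 2].

[8; 1, 3, 4, 2, 2]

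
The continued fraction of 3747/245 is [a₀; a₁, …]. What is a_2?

2

3747 = 15·245 + 72   →  a_0 = 15
245 = 3·72 + 29   →  a_1 = 3
72 = 2·29 + 14   →  a_2 = 2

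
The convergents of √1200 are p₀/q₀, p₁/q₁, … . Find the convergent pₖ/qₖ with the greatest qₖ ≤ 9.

104/3

√1200 = [34; 1, 1, 1, 3, 1, 1, 1, 68, …] (period length 8).
Convergents:
  p_0/q_0 = 34/1
  p_1/q_1 = 35/1
  p_2/q_2 = 69/2
  p_3/q_3 = 104/3
  p_4/q_4 = 381/11
q_3 = 3 ≤ 9 < 11 = q_4, so the answer is 104/3.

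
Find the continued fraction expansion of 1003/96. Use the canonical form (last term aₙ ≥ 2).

1003 = 10·96 + 43
96 = 2·43 + 10
43 = 4·10 + 3
10 = 3·3 + 1
3 = 3·1 + 0  (stop)
So 1003/96 = [10; 2, 4, 3, 3].

[10; 2, 4, 3, 3]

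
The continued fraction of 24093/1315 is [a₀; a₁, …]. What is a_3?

24093 = 18·1315 + 423   →  a_0 = 18
1315 = 3·423 + 46   →  a_1 = 3
423 = 9·46 + 9   →  a_2 = 9
46 = 5·9 + 1   →  a_3 = 5

5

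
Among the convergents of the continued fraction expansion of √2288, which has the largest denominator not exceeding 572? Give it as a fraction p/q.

27217/569

√2288 = [47; 1, 4, 1, 94, …] (period length 4).
Convergents:
  p_0/q_0 = 47/1
  p_1/q_1 = 48/1
  p_2/q_2 = 239/5
  p_3/q_3 = 287/6
  p_4/q_4 = 27217/569
  p_5/q_5 = 27504/575
q_4 = 569 ≤ 572 < 575 = q_5, so the answer is 27217/569.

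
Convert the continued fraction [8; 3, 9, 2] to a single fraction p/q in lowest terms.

Fold from the inside: start with 2/1.
  9 + 1/2 = 19/2
  3 + 2/19 = 59/19
  8 + 19/59 = 491/59

491/59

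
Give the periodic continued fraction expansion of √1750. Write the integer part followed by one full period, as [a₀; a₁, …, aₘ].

a₀ = ⌊√1750⌋ = 41.
With m₀=0, d₀=1 and mₖ₊₁ = dₖaₖ − mₖ, dₖ₊₁ = (n − mₖ₊₁²)/dₖ, aₖ₊₁ = ⌊(a₀+mₖ₊₁)/dₖ₊₁⌋:
  k=1: m=41, d=69, a=1
  k=2: m=28, d=14, a=4
  k=3: m=28, d=69, a=1
  k=4: m=41, d=1, a=82
d=1 and a=2a₀=82 at k=4, so the next step gives (m, d) = (41, 69) again — its k=1 value — and the period has length 4.

[41; 1, 4, 1, 82]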